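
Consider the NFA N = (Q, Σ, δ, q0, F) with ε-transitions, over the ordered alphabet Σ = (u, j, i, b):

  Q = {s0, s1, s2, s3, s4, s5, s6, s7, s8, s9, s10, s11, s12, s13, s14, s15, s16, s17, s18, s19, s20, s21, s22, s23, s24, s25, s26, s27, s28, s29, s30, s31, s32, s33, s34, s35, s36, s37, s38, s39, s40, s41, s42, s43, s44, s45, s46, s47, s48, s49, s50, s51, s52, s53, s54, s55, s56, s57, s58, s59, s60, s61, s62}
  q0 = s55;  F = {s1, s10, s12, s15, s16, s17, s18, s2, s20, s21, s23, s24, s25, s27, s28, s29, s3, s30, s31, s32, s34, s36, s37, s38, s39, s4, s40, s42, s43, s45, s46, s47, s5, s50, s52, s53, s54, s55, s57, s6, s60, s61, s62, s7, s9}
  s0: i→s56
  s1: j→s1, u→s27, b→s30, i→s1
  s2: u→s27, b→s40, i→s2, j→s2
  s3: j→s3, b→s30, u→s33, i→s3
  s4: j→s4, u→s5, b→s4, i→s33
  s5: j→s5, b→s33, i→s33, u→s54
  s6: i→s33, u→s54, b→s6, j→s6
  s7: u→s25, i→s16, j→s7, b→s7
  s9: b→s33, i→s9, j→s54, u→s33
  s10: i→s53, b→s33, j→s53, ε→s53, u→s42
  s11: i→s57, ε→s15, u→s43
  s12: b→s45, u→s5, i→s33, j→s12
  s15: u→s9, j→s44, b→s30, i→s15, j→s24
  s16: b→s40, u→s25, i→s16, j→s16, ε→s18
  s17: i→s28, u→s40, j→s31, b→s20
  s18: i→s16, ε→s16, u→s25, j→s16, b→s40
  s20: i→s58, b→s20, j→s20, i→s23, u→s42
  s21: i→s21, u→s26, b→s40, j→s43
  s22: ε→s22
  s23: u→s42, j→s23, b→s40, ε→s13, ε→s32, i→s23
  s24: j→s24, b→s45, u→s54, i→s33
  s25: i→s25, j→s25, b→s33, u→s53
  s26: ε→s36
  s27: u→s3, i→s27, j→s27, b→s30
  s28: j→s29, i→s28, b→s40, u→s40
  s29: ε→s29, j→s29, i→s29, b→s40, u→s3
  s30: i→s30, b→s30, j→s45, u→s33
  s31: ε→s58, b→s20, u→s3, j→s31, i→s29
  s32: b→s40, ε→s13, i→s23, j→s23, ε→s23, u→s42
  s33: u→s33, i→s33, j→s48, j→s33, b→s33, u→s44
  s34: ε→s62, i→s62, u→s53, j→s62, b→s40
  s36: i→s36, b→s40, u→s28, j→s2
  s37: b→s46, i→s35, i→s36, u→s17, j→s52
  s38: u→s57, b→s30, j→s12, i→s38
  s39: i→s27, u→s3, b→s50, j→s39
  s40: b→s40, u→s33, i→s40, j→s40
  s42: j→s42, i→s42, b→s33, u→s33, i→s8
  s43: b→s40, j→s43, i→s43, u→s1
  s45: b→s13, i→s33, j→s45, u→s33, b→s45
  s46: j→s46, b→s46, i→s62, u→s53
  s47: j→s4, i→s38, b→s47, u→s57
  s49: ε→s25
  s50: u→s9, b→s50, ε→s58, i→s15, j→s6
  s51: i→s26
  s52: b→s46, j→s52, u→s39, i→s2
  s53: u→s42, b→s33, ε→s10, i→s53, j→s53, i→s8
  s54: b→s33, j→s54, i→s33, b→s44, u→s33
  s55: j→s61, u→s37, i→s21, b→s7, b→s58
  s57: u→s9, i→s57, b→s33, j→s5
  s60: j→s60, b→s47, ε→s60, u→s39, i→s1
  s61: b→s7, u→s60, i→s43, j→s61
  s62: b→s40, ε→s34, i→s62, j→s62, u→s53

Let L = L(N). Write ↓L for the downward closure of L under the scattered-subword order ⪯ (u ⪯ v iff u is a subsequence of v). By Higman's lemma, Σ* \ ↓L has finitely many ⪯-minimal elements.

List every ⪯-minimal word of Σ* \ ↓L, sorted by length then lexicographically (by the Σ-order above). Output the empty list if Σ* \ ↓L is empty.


Antichain: [ibu, bub, uuuu, jubji].

|Q|=63, |F|=45, |δ|=216 (18 ε).
min D↑ (42 st, q0=0, F={23}): 0:u→1,j→2,i→3,b→4 1:u→5,j→6,i→7,b→8 2:u→9,j→2,i→10,b→4 3:u→7,j→10,i→3,b→11 4:u→12,j→4,i→13,b→4 5:u→11,j→14,i→15,b→16 6:u→17,j→6,i→18,b→8 7:u→15,j→18,i→7,b→11 8:u→19,j→8,i→20,b→8 9:u→17,j→9,i→21,b→22 10:u→21,j→10,i→10,b→11 11:u→23,j→11,i→11,b→11 12:u→19,j→12,i→12,b→23 13:u→12,j→13,i→13,b→11 14:u→24,j→14,i→25,b→16 15:u→11,j→25,i→15,b→11 16:u→26,j→16,i→27,b→16 17:u→24,j→17,i→28,b→29 18:u→28,j→18,i→18,b→11 19:u→26,j→19,i→19,b→23 20:u→19,j→20,i→20,b→11 21:u→28,j→21,i→21,b→30 22:u→31,j→32,i→33,b→22 23:u→23,j→23,i→23,b→23 24:u→23,j→24,i→24,b→30 25:u→24,j→25,i→25,b→11 26:u→23,j→26,i→26,b→23 27:u→26,j→27,i→27,b→11 28:u→24,j→28,i→28,b→30 29:u→34,j→35,i→36,b→29 30:u→23,j→37,i→30,b→30 31:u→34,j→38,i→31,b→23 32:u→38,j→32,i→23,b→32 33:u→31,j→39,i→33,b→30 34:u→23,j→40,i→34,b→23 35:u→40,j→35,i→23,b→35 36:u→34,j→41,i→36,b→30 37:u→23,j→37,i→23,b→37 38:u→40,j→38,i→23,b→23 39:u→38,j→39,i→23,b→37 40:u→23,j→40,i→23,b→23 41:u→40,j→41,i→23,b→37 (ε-aug+det+¬).
'ibu': run [53, 38, 7, 3] end={s33,s44,s48} rej; 3/3 single-dels accept.
'bub': N↓-sim [53, 34, 12, 3] end={s33,s44,s48} rej; 3/3 del acc.
'uuuu': run [53, 46, 30, 12, 3] end={s33,s44,s48} ∉↓L; 4/4 del acc.
'jubji': |S_i|=[53, 45, 29, 19, 11, 3] end={s33,s44,s48} ∉↓L; 5/5 deletions ∈↓L.
4 words, ⪯-incomp.


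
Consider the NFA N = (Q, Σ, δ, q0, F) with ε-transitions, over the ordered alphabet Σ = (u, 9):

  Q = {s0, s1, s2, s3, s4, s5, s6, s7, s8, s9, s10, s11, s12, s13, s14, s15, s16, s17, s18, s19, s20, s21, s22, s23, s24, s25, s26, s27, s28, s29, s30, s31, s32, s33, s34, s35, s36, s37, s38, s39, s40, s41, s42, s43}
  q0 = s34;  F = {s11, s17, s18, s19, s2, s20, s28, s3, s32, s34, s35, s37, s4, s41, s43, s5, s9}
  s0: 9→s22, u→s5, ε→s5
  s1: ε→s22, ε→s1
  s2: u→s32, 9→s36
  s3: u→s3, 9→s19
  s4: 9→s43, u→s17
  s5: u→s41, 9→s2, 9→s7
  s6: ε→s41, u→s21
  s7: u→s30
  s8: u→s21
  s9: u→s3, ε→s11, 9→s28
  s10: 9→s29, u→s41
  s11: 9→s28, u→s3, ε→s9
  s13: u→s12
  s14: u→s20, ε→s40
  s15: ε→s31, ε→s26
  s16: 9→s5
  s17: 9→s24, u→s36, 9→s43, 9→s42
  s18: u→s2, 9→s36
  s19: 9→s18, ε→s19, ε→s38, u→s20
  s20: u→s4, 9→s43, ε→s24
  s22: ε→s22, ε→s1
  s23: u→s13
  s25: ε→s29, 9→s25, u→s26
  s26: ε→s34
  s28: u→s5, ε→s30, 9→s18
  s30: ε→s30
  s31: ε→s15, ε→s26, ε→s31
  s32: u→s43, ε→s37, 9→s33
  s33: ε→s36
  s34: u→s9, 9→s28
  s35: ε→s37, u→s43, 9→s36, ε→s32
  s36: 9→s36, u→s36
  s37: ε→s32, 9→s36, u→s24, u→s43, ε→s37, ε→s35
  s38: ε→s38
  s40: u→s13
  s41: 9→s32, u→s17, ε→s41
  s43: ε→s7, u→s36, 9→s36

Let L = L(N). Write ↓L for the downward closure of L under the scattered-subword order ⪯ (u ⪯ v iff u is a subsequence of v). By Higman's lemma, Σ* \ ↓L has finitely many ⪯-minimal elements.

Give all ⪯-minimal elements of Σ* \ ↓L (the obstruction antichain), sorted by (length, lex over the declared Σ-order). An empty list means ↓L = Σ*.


|Q|=44, |F|=17, |δ|=85 (31 ε).
min D↑ (15 st, q0=0, F={9}): 0:u→1,9→2 1:u→3,9→2 2:u→4,9→5 3:u→3,9→6 4:u→7,9→8 5:u→8,9→9 6:u→10,9→5 7:u→11,9→12 8:u→12,9→9 9:u→9,9→9 10:u→13,9→14 11:u→9,9→14 12:u→14,9→9 13:u→11,9→14 14:u→9,9→9.
'999': |S_i|=[24, 20, 12, 2] end={s33,s36} — reject; 3/3 deletions ∈↓L.
'9uuuu': N↓-sim [24, 20, 16, 13, 7, 2] end={s30,s36} rej; 5/5 single-dels accept.
'uu9u9u': |S_i|=[24, 23, 20, 17, 14, 7, 2] end={s30,s36} rej; 6/6 del acc.
3 minimals (antichain).

A = [999, 9uuuu, uu9u9u].


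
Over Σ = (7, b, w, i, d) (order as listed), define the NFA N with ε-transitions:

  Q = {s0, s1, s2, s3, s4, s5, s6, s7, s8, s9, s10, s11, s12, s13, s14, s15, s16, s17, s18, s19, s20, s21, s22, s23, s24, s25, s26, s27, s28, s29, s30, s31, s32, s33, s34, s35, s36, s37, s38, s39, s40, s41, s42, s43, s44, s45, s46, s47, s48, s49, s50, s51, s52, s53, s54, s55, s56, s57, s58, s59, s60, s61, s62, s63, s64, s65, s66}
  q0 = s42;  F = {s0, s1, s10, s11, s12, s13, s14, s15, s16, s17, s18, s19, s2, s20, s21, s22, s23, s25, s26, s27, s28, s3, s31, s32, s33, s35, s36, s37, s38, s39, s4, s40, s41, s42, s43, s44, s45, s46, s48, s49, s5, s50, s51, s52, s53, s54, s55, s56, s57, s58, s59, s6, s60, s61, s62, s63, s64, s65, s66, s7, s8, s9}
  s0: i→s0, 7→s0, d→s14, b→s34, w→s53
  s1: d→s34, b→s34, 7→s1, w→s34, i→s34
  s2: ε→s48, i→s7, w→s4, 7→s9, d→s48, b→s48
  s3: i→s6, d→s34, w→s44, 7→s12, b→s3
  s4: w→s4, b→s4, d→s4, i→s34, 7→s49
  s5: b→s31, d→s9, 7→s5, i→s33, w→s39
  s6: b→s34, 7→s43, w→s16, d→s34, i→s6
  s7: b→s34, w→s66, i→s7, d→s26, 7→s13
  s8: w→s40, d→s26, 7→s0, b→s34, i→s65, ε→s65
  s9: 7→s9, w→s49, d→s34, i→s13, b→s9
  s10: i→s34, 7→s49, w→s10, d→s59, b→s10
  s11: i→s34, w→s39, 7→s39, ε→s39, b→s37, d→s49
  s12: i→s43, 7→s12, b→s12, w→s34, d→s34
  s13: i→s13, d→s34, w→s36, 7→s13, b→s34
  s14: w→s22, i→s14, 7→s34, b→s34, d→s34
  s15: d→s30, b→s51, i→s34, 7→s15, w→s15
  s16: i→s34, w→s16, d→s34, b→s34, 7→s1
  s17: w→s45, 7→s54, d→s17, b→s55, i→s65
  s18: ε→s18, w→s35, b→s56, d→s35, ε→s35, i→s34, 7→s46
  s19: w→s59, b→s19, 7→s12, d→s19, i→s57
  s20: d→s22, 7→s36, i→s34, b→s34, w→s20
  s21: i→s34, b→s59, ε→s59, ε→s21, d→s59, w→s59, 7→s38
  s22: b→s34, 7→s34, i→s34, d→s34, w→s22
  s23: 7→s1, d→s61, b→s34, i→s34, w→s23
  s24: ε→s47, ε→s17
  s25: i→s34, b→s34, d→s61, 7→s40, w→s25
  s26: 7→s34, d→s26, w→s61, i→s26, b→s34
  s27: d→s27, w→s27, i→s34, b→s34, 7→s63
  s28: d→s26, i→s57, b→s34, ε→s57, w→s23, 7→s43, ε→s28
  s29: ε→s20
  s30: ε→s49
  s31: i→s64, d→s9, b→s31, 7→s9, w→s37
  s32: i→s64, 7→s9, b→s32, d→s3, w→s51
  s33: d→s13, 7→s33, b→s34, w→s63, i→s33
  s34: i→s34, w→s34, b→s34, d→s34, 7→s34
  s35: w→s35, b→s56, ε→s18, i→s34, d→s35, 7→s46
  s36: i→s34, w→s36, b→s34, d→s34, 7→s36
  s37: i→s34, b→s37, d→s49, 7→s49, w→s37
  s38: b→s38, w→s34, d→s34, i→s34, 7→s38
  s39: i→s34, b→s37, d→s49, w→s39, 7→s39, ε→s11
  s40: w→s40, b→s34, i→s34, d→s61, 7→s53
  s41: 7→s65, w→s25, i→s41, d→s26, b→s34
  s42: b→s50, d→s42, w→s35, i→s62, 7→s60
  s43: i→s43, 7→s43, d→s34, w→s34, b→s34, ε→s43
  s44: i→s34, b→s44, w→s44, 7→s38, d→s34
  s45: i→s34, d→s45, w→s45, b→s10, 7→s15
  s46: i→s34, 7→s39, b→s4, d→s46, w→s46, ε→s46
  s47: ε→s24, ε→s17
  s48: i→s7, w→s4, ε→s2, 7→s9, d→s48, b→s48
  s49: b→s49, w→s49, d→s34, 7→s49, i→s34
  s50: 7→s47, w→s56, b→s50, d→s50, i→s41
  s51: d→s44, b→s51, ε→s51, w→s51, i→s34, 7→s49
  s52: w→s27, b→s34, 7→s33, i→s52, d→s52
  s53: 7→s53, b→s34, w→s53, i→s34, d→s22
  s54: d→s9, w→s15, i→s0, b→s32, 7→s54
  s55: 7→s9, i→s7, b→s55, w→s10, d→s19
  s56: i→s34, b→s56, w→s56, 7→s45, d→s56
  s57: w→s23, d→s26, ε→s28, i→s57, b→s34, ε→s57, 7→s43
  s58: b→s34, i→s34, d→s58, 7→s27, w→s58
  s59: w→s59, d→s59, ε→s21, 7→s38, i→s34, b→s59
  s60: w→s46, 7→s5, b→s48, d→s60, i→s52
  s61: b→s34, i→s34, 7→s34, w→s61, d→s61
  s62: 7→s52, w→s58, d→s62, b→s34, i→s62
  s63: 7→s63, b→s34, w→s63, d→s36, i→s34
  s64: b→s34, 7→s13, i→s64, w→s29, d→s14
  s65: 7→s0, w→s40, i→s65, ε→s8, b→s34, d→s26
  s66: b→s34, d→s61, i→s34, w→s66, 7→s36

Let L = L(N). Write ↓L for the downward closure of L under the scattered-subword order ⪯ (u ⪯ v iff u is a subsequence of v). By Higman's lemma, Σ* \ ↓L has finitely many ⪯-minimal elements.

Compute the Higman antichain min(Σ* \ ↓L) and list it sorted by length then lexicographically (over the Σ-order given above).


|Q|=67, |F|=62, |δ|=340 (25 ε).
min D↑ (57 st, q0=0, F={12}): 0:7→1,b→2,w→3,i→4,d→0 1:7→5,b→6,w→7,i→8,d→1 2:7→9,b→2,w→10,i→11,d→2 3:7→7,b→10,w→3,i→12,d→3 4:7→8,b→12,w→13,i→4,d→4 5:7→5,b→14,w→15,i→16,d→17 6:7→17,b→6,w→18,i→19,d→6 7:7→15,b→18,w→7,i→12,d→7 8:7→16,b→12,w→20,i→8,d→8 9:7→21,b→22,w→23,i→24,d→9 10:7→23,b→10,w→10,i→12,d→10 11:7→24,b→12,w→25,i→11,d→26 12:7→12,b→12,w→12,i→12,d→12 13:7→20,b→12,w→13,i→12,d→13 14:7→17,b→14,w→27,i→28,d→17 15:7→15,b→27,w→15,i→12,d→29 16:7→16,b→12,w→30,i→16,d→31 17:7→17,b→17,w→29,i→31,d→12 18:7→29,b→18,w→18,i→12,d→18 19:7→31,b→12,w→32,i→19,d→26 20:7→30,b→12,w→20,i→12,d→20 21:7→21,b→33,w→34,i→35,d→17 22:7→17,b→22,w→36,i→19,d→37 23:7→34,b→36,w→23,i→12,d→23 24:7→35,b→12,w→38,i→24,d→26 25:7→38,b→12,w→25,i→12,d→39 26:7→12,b→12,w→39,i→26,d→26 27:7→29,b→27,w→27,i→12,d→29 28:7→31,b→12,w→40,i→28,d→41 29:7→29,b→29,w→29,i→12,d→12 30:7→30,b→12,w→30,i→12,d→42 31:7→31,b→12,w→42,i→31,d→12 32:7→42,b→12,w→32,i→12,d→39 33:7→17,b→33,w→43,i→28,d→44 34:7→34,b→43,w→34,i→12,d→29 35:7→35,b→12,w→45,i→35,d→41 36:7→29,b→36,w→36,i→12,d→46 37:7→47,b→37,w→46,i→48,d→37 38:7→45,b→12,w→38,i→12,d→39 39:7→12,b→12,w→39,i→12,d→39 40:7→42,b→12,w→40,i→12,d→49 41:7→12,b→12,w→49,i→41,d→12 42:7→42,b→12,w→42,i→12,d→12 43:7→29,b→43,w→43,i→12,d→50 44:7→47,b→44,w→50,i→51,d→12 45:7→45,b→12,w→45,i→12,d→49 46:7→52,b→46,w→46,i→12,d→46 47:7→47,b→47,w→12,i→53,d→12 48:7→53,b→12,w→54,i→48,d→26 49:7→12,b→12,w→49,i→12,d→12 50:7→52,b→50,w→50,i→12,d→12 51:7→53,b→12,w→55,i→51,d→12 52:7→52,b→52,w→12,i→12,d→12 53:7→53,b→12,w→12,i→53,d→12 54:7→56,b→12,w→54,i→12,d→39 55:7→56,b→12,w→55,i→12,d→12 56:7→56,b→12,w→12,i→12,d→12 (ε-aug+det+¬).
'wi': |S_i|=[67, 34, 1] end={s34} rej; 2/2 del acc.
'ib': run [67, 32, 1] end={s34} ∉↓L; 2/2 del acc.
'77dd': |S_i|=[67, 58, 32, 16, 1] end={s34} ∉↓L; 4/4 del acc.
'7b7d': run [67, 58, 37, 9, 1] end={s34} ∉↓L; 4/4 single-dels accept.
'bid7': |S_i|=[67, 53, 26, 5, 1] end={s34} rej; 4/4 del acc.
'b7bd7w': N↓-sim [67, 53, 44, 32, 19, 5, 1] end={s34} ∉↓L; 6/6 del acc.
6 words, ⪯-incomp.

Antichain: [wi, ib, 77dd, 7b7d, bid7, b7bd7w].


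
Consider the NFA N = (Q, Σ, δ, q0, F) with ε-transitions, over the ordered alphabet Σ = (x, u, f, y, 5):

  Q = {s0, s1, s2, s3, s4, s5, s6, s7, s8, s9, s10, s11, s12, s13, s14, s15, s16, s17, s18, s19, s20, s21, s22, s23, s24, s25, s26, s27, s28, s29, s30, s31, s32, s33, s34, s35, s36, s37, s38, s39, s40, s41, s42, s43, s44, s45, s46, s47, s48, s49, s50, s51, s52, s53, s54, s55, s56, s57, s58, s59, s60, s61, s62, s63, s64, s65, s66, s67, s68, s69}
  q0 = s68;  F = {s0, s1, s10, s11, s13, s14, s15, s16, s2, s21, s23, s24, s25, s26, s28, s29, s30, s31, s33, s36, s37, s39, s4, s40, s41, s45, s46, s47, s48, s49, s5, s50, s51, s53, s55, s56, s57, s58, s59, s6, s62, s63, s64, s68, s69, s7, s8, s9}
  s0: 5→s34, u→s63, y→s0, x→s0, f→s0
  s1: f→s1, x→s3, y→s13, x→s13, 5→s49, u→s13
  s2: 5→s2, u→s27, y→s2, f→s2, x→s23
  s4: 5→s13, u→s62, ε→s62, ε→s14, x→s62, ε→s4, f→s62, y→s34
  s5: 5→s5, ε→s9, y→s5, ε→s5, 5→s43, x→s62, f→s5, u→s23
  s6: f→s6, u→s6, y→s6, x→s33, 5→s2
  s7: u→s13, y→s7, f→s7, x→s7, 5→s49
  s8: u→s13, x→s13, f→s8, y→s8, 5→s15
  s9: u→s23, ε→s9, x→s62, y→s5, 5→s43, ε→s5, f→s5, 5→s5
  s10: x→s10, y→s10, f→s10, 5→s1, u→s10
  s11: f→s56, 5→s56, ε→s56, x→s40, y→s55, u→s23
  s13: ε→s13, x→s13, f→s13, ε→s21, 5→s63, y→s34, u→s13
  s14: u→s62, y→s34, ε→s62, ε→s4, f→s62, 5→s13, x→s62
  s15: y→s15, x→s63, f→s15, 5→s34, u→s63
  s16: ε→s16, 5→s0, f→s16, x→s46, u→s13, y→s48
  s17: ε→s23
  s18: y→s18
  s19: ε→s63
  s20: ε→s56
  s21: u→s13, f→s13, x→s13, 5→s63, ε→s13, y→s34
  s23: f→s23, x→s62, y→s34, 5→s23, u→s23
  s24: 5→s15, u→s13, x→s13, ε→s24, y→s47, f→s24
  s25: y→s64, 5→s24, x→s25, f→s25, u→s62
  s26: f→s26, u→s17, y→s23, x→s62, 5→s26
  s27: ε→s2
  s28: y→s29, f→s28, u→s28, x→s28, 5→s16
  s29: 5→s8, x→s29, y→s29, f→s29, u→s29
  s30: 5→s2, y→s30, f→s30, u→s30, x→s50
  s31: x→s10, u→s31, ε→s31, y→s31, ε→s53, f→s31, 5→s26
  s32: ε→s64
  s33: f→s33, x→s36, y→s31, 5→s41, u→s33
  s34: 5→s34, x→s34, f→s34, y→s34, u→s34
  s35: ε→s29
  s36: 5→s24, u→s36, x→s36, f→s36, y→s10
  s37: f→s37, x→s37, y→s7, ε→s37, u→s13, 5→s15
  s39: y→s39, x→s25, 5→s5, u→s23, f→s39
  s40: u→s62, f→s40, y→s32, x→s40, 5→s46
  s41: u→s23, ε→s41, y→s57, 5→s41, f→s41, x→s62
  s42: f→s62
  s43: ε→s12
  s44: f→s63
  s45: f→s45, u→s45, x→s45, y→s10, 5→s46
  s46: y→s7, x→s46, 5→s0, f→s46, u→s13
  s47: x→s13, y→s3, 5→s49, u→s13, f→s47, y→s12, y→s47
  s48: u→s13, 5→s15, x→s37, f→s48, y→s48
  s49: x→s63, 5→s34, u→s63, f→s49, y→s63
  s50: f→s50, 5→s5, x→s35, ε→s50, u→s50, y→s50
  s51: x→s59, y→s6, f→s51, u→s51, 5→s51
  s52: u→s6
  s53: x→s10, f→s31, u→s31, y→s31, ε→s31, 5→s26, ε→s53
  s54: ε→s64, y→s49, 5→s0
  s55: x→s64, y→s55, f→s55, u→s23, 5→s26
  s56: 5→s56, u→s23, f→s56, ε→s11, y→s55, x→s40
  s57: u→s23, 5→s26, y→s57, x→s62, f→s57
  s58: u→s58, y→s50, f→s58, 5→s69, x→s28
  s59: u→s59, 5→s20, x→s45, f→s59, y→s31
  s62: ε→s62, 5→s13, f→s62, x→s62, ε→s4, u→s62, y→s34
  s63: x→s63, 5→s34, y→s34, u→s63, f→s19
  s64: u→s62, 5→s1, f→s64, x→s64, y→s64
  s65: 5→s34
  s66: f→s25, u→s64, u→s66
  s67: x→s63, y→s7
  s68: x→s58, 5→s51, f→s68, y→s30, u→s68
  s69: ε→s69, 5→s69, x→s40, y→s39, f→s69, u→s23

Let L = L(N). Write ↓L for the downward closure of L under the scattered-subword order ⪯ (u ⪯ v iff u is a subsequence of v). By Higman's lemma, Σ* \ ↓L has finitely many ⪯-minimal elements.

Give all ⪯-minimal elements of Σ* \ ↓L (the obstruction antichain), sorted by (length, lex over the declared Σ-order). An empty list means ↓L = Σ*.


|Q|=70, |F|=48, |δ|=296 (34 ε).
min D↑ (43 st, q0=0, F={27}): 0:x→1,u→0,f→0,y→2,5→3 1:x→4,u→1,f→1,y→5,5→6 2:x→5,u→2,f→2,y→2,5→7 3:x→8,u→3,f→3,y→9,5→3 4:x→4,u→4,f→4,y→10,5→11 5:x→10,u→5,f→5,y→5,5→12 6:x→13,u→14,f→6,y→15,5→6 7:x→14,u→7,f→7,y→7,5→7 8:x→16,u→8,f→8,y→17,5→18 9:x→19,u→9,f→9,y→9,5→7 10:x→10,u→10,f→10,y→10,5→20 11:x→21,u→22,f→11,y→23,5→24 12:x→25,u→14,f→12,y→12,5→12 13:x→13,u→25,f→13,y→26,5→21 14:x→25,u→14,f→14,y→27,5→14 15:x→28,u→14,f→15,y→15,5→12 16:x→16,u→16,f→16,y→29,5→21 17:x→29,u→17,f→17,y→17,5→30 18:x→13,u→14,f→18,y→31,5→18 19:x→32,u→19,f→19,y→17,5→33 20:x→22,u→22,f→20,y→20,5→34 21:x→21,u→22,f→21,y→35,5→24 22:x→22,u→22,f→22,y→27,5→36 23:x→37,u→22,f→23,y→23,5→34 24:x→24,u→36,f→24,y→24,5→27 25:x→25,u→25,f→25,y→27,5→22 26:x→26,u→25,f→26,y→26,5→38 27:x→27,u→27,f→27,y→27,5→27 28:x→28,u→25,f→28,y→26,5→39 29:x→29,u→29,f→29,y→29,5→38 30:x→25,u→14,f→30,y→14,5→30 31:x→26,u→14,f→31,y→31,5→30 32:x→32,u→32,f→32,y→29,5→39 33:x→25,u→14,f→33,y→40,5→33 34:x→36,u→36,f→34,y→34,5→27 35:x→35,u→22,f→35,y→35,5→41 36:x→36,u→36,f→36,y→27,5→27 37:x→37,u→22,f→37,y→35,5→34 38:x→22,u→22,f→38,y→22,5→41 39:x→22,u→22,f→39,y→42,5→34 40:x→25,u→14,f→40,y→40,5→30 41:x→36,u→36,f→41,y→36,5→27 42:x→22,u→22,f→42,y→42,5→41.
'x5uy': run [58, 52, 40, 10, 1] end={s34} — reject; 4/4 single-dels accept.
'y5xy': run [58, 45, 26, 10, 1] end={s34} — reject; 4/4 deletions ∈↓L.
'xx555': N↓-sim [58, 52, 32, 19, 6, 1] end={s34} ∉↓L; 5/5 deletions ∈↓L.
'5xy5yy': N↓-sim [58, 51, 39, 26, 14, 9, 1] end={s34} — reject; 6/6 del acc.
4 words, ⪯-incomp.

Antichain: [x5uy, y5xy, xx555, 5xy5yy].


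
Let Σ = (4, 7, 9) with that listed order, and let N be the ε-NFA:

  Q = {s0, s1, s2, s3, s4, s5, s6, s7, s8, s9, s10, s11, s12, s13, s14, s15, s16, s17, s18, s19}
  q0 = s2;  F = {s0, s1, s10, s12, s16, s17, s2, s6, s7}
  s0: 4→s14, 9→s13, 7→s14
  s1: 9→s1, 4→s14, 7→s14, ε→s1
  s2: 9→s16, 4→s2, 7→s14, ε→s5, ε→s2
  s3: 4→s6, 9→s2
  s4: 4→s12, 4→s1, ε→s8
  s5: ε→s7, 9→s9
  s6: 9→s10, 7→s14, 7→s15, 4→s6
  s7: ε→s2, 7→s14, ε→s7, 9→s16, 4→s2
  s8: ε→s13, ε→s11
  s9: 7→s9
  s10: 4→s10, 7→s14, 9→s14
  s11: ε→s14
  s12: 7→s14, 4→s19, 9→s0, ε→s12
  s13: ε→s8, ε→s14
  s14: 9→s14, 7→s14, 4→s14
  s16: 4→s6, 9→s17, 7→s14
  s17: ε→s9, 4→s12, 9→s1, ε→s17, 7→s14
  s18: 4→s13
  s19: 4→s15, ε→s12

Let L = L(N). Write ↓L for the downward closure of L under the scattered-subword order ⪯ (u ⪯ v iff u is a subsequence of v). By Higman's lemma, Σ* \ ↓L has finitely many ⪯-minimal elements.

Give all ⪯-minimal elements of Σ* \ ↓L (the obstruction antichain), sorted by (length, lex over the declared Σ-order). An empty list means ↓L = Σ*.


|Q|=20, |F|=9, |δ|=55 (16 ε).
min D↑ (9 st, q0=0, F={1}): 0:4→0,7→1,9→2 1:4→1,7→1,9→1 2:4→3,7→1,9→4 3:4→3,7→1,9→5 4:4→6,7→1,9→7 5:4→5,7→1,9→1 6:4→6,7→1,9→8 7:4→1,7→1,9→7 8:4→1,7→1,9→1 [Hopcroft].
'7': N↓-sim [17, 3] end={s14,s15,s9} rej; 1/1 del acc.
'9499': run [17, 14, 10, 6, 4] end={s11,s13,s14,s8} — reject; 4/4 deletions ∈↓L.
'9994': N↓-sim [17, 14, 12, 6, 1] end={s14} — reject; 4/4 deletions ∈↓L.
3 minimals (antichain).

Antichain: [7, 9499, 9994].


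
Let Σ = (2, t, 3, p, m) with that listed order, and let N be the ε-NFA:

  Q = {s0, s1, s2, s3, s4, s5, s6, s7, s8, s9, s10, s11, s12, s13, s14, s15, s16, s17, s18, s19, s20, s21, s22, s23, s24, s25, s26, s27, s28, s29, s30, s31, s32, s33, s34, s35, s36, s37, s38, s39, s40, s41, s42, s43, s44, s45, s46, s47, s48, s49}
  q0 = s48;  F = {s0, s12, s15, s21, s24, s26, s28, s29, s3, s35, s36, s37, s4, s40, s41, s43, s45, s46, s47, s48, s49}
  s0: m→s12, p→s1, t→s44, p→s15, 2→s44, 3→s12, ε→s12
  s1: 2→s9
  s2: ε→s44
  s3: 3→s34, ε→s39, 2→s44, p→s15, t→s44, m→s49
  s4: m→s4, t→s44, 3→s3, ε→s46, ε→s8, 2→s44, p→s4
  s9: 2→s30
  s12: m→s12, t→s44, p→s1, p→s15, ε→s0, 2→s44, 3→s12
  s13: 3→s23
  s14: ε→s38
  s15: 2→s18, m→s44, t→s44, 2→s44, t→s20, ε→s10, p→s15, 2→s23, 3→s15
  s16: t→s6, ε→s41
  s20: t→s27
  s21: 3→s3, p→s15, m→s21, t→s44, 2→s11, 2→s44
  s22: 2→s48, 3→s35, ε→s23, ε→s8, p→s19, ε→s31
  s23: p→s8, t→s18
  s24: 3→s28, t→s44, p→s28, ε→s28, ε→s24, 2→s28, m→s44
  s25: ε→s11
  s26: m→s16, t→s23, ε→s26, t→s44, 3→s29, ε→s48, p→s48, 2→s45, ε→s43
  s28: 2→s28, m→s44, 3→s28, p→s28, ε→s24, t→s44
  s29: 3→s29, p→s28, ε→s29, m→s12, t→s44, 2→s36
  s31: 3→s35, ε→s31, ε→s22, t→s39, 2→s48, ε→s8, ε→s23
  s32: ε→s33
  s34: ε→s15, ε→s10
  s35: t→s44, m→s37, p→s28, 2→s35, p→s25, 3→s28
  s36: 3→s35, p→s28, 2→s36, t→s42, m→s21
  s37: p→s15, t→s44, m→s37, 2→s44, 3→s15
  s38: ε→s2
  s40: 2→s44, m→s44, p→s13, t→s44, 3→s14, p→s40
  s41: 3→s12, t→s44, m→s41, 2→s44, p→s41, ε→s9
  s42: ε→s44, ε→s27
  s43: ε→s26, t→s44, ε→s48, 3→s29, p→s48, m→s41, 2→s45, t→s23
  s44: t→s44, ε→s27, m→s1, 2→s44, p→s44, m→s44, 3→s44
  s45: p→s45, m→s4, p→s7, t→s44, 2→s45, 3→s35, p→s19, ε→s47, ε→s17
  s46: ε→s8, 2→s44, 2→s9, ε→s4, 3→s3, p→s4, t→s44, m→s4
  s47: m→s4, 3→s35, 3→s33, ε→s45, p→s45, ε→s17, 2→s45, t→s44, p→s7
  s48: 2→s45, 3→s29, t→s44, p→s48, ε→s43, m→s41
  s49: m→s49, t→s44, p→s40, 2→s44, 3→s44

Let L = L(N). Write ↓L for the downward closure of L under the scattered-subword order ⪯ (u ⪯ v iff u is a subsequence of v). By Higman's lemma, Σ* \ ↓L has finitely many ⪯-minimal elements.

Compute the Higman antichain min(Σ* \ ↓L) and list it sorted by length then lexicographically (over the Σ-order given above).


A = [t, m2, 3pm, 233m, 2m3m3].

|Q|=50, |F|=21, |δ|=180 (41 ε).
min D↑ (16 st, q0=0, F={2}): 0:2→1,t→2,3→3,p→0,m→4 1:2→1,t→2,3→5,p→1,m→6 2:2→2,t→2,3→2,p→2,m→2 3:2→7,t→2,3→3,p→8,m→9 4:2→2,t→2,3→9,p→4,m→4 5:2→5,t→2,3→8,p→8,m→10 6:2→2,t→2,3→11,p→6,m→6 7:2→7,t→2,3→5,p→8,m→12 8:2→8,t→2,3→8,p→8,m→2 9:2→2,t→2,3→9,p→13,m→9 10:2→2,t→2,3→13,p→13,m→10 11:2→2,t→2,3→13,p→13,m→14 12:2→2,t→2,3→11,p→13,m→12 13:2→2,t→2,3→13,p→13,m→2 14:2→2,t→2,3→2,p→15,m→14 15:2→2,t→2,3→2,p→15,m→2 [Hopcroft].
't': run [46, 11] end={s1,s18,s20,s23,s27,s30,s42,s44,s6,s8,s9} rej; 1/1 del acc.
'm2': N↓-sim [46, 30, 9] end={s1,s11,s18,s23,s27,s30,s44,s8,s9} — reject; 2/2 single-dels accept.
'3pm': |S_i|=[46, 33, 20, 5] end={s1,s27,s30,s44,s9} ∉↓L; 3/3 del acc.
'233m': |S_i|=[46, 37, 27, 17, 5] end={s1,s27,s30,s44,s9} ∉↓L; 4/4 single-dels accept.
'2m3m3': run [46, 37, 25, 20, 14, 11] end={s1,s14,s18,s2,s23,s27,s30,s38,s44,s8,s9} — reject; 5/5 del acc.
5 words, ⪯-incomp.


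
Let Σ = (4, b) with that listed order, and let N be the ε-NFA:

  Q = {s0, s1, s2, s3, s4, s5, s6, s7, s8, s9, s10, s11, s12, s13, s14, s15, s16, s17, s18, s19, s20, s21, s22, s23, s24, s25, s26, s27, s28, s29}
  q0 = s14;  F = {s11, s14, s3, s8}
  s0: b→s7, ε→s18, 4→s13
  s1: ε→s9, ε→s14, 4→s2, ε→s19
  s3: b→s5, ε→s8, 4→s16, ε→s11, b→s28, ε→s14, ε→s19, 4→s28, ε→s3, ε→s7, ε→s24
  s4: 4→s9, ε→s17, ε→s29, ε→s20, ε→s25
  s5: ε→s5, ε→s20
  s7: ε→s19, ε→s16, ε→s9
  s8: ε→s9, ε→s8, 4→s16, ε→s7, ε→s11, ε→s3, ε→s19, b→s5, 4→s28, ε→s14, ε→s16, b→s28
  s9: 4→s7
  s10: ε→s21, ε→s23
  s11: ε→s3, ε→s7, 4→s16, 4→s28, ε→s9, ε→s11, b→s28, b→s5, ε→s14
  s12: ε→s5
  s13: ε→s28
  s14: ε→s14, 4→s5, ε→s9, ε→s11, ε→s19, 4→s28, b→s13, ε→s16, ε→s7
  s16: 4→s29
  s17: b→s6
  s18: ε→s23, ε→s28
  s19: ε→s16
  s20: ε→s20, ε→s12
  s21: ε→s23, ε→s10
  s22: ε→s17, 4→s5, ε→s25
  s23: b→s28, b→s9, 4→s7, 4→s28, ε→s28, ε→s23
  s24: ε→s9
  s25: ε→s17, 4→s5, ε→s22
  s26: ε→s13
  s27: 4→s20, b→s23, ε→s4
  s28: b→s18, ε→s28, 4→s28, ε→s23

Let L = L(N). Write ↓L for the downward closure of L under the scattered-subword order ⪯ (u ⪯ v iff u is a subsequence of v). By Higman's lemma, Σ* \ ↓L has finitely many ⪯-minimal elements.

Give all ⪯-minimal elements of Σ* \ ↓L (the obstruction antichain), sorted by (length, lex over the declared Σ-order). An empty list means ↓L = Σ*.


|Q|=30, |F|=4, |δ|=93 (61 ε).
min D↑ (2 st, q0=0, F={1}): 0:4→1,b→1 1:4→1,b→1 [Hopcroft].
'4': N↓-sim [17, 11] end={s12,s16,s18,s19,s20,s23,s28,s29,s5,s7,s9} rej; 1/1 single-dels accept.
'b': |S_i|=[17, 12] end={s12,s13,s16,s18,s19,s20,s23,s28,s29,s5,s7,s9} rej; 1/1 deletions ∈↓L.
2 words, ⪯-incomp.

min(Σ*\↓L) = [4, b].


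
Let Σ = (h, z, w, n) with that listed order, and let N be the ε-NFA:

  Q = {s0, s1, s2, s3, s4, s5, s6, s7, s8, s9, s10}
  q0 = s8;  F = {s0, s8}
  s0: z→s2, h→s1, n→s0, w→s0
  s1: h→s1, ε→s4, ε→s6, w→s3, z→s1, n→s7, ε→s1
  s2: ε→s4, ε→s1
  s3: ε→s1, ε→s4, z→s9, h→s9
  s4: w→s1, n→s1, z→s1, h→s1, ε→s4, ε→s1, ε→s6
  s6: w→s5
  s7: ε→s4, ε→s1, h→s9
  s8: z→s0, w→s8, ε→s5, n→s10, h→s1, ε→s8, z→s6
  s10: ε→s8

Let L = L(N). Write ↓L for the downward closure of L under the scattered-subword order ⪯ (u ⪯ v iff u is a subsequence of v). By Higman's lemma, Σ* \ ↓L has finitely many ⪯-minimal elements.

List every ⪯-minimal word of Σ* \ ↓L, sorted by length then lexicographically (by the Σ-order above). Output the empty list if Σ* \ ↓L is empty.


|Q|=11, |F|=2, |δ|=36 (15 ε).
min D↑ (3 st, q0=0, F={1}): 0:h→1,z→2,w→0,n→0 1:h→1,z→1,w→1,n→1 2:h→1,z→1,w→2,n→2.
'h': |S_i|=[11, 7] end={s1,s3,s4,s5,s6,s7,s9} ∉↓L; 1/1 del acc.
'zz': N↓-sim [11, 9, 8] end={s1,s2,s3,s4,s5,s6,s7,s9} ∉↓L; 2/2 del acc.
2 obstructions.

min(Σ*\↓L) = [h, zz].


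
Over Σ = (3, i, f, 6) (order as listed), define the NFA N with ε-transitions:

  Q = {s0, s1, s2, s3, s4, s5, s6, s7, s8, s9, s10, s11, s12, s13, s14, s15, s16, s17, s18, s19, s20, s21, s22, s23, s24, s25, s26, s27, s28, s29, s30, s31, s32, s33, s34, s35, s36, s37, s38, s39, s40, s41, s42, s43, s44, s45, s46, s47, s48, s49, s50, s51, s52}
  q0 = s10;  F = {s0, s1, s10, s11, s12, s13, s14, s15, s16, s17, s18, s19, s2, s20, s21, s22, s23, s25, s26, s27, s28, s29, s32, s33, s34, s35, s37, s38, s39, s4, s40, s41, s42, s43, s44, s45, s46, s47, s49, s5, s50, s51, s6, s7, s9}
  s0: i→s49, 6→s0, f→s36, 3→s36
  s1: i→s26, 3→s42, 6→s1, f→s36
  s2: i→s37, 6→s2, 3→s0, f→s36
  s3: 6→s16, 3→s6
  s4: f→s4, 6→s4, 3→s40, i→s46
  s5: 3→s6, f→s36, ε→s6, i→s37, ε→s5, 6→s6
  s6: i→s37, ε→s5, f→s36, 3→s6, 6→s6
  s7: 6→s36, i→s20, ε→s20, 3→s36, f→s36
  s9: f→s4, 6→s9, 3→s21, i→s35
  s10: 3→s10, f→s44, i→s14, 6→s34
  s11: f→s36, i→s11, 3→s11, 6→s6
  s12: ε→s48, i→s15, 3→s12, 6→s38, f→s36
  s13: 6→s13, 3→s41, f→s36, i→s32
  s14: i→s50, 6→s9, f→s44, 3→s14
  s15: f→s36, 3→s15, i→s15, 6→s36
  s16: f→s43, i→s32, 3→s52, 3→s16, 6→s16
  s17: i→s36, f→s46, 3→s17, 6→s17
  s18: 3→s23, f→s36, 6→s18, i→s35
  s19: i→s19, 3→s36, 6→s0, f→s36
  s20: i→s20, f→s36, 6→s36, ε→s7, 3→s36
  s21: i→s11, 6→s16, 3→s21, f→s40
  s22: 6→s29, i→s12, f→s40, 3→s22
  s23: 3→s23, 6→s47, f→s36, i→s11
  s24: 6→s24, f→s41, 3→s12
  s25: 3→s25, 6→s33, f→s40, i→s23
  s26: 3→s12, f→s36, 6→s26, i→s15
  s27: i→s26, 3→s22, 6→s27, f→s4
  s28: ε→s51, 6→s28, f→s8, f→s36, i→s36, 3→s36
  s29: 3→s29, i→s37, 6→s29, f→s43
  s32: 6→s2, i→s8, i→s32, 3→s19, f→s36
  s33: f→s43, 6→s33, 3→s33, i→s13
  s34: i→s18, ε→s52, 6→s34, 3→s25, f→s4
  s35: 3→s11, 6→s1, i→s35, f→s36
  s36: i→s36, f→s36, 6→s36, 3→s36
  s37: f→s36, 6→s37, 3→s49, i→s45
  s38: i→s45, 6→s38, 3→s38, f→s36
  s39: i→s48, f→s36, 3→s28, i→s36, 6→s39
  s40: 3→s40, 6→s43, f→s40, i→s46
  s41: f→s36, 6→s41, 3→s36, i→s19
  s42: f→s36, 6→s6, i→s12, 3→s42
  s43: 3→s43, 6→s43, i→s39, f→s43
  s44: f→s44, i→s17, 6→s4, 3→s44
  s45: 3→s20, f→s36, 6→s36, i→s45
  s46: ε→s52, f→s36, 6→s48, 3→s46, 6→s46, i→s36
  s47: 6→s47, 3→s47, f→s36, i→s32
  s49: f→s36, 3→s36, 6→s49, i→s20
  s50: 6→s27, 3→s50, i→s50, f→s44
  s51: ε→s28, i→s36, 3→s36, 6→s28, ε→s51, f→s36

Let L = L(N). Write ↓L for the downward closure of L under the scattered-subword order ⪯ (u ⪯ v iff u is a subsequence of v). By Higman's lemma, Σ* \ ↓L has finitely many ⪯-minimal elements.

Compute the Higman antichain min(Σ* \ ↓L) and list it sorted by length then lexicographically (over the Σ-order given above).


A = [fii, 6if, fiff, ii6ii6, 636i33].

|Q|=53, |F|=45, |δ|=205 (11 ε).
min D↑ (43 st, q0=0, F={13}): 0:3→0,i→1,f→2,6→3 1:3→1,i→4,f→2,6→5 2:3→2,i→6,f→2,6→7 3:3→8,i→9,f→7,6→3 4:3→4,i→4,f→2,6→10 5:3→11,i→12,f→7,6→5 6:3→6,i→13,f→14,6→6 7:3→15,i→14,f→7,6→7 8:3→8,i→16,f→15,6→17 9:3→16,i→12,f→13,6→9 10:3→18,i→19,f→7,6→10 11:3→11,i→20,f→15,6→21 12:3→20,i→12,f→13,6→22 13:3→13,i→13,f→13,6→13 14:3→14,i→13,f→13,6→14 15:3→15,i→14,f→15,6→23 16:3→16,i→20,f→13,6→24 17:3→17,i→25,f→23,6→17 18:3→18,i→26,f→15,6→27 19:3→26,i→28,f→13,6→19 20:3→20,i→20,f→13,6→29 21:3→21,i→30,f→23,6→21 22:3→31,i→19,f→13,6→22 23:3→23,i→32,f→23,6→23 24:3→24,i→30,f→13,6→24 25:3→33,i→30,f→13,6→25 26:3→26,i→28,f→13,6→34 27:3→27,i→35,f→23,6→27 28:3→28,i→28,f→13,6→13 29:3→29,i→35,f→13,6→29 30:3→36,i→30,f→13,6→37 31:3→31,i→26,f→13,6→29 32:3→38,i→13,f→13,6→32 33:3→13,i→36,f→13,6→33 34:3→34,i→39,f→13,6→34 35:3→40,i→39,f→13,6→35 36:3→13,i→36,f→13,6→41 37:3→41,i→35,f→13,6→37 38:3→13,i→13,f→13,6→38 39:3→42,i→39,f→13,6→13 40:3→13,i→42,f→13,6→40 41:3→13,i→40,f→13,6→41 42:3→13,i→42,f→13,6→13.
'fii': N↓-sim [49, 13, 9, 2] end={s36,s48} rej; 3/3 single-dels accept.
'6if': run [49, 45, 32, 2] end={s36,s8} ∉↓L; 3/3 single-dels accept.
'fiff': |S_i|=[49, 13, 9, 5, 1] end={s36} rej; 4/4 deletions ∈↓L.
'ii6ii6': N↓-sim [49, 45, 36, 30, 17, 6, 1] end={s36} — reject; 6/6 del acc.
'636i33': run [49, 45, 37, 28, 17, 10, 1] end={s36} ∉↓L; 6/6 deletions ∈↓L.
5 words, ⪯-incomp.


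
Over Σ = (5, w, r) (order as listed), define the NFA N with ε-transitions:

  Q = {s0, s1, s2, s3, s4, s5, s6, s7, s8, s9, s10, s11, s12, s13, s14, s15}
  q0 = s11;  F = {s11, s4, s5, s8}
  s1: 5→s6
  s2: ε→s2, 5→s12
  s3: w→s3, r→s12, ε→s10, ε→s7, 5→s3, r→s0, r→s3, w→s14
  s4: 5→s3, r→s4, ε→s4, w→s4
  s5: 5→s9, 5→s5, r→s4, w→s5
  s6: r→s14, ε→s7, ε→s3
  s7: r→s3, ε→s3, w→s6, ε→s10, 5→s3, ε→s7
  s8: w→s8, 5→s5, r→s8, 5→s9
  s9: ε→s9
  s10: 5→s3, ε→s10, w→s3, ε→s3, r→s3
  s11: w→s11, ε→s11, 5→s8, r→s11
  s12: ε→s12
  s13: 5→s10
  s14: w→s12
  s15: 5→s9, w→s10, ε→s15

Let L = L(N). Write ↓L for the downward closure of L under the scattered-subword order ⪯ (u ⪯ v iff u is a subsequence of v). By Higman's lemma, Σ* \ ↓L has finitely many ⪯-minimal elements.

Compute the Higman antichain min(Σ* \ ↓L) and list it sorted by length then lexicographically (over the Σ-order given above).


|Q|=16, |F|=4, |δ|=48 (15 ε).
min D↑ (5 st, q0=0, F={4}): 0:5→1,w→0,r→0 1:5→2,w→1,r→1 2:5→2,w→2,r→3 3:5→4,w→3,r→3 4:5→4,w→4,r→4.
'55r5': N↓-sim [12, 11, 10, 8, 7] end={s0,s10,s12,s14,s3,s6,s7} ∉↓L; 4/4 del acc.
1 obstructions.

A = [55r5].


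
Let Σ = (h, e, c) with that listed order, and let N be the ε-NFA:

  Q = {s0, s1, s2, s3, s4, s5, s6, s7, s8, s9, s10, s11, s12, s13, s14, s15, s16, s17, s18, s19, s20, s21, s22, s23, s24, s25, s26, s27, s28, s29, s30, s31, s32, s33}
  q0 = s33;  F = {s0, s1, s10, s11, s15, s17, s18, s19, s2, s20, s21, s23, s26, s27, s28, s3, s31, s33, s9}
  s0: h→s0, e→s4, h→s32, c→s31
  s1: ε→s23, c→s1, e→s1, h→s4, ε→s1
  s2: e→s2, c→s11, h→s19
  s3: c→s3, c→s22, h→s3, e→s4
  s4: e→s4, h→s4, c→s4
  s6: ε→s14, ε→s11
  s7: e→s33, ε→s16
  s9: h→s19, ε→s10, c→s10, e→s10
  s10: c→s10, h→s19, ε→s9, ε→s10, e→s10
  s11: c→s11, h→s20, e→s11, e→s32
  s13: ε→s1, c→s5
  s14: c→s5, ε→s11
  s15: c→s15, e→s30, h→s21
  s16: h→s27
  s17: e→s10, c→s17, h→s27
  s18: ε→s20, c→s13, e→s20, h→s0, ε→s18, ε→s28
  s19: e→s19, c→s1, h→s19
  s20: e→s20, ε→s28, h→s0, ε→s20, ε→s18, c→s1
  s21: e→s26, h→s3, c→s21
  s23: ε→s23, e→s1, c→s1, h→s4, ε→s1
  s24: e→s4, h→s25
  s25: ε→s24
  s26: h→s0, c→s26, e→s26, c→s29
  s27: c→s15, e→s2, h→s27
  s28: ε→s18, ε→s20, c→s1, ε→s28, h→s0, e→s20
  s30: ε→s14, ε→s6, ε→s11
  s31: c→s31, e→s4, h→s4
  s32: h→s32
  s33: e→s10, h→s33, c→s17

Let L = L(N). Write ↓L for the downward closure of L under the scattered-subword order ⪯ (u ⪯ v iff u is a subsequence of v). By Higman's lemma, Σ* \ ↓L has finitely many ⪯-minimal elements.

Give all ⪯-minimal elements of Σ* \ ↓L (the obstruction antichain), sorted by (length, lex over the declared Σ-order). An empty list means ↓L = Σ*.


min(Σ*\↓L) = [ehch, chchhe].

|Q|=34, |F|=19, |δ|=96 (25 ε).
min D↑ (16 st, q0=0, F={8}): 0:h→0,e→1,c→2 1:h→3,e→1,c→1 2:h→4,e→1,c→2 3:h→3,e→3,c→5 4:h→4,e→6,c→7 5:h→8,e→5,c→5 6:h→3,e→6,c→9 7:h→10,e→9,c→7 8:h→8,e→8,c→8 9:h→11,e→9,c→9 10:h→12,e→13,c→10 11:h→14,e→11,c→5 12:h→12,e→8,c→12 13:h→14,e→13,c→13 14:h→14,e→8,c→15 15:h→8,e→8,c→15 [Hopcroft].
'ehch': N↓-sim [28, 21, 12, 6, 1] end={s4} — reject; 4/4 single-dels accept.
'chchhe': run [28, 27, 24, 21, 16, 6, 1] end={s4} ∉↓L; 6/6 single-dels accept.
2 obstructions.


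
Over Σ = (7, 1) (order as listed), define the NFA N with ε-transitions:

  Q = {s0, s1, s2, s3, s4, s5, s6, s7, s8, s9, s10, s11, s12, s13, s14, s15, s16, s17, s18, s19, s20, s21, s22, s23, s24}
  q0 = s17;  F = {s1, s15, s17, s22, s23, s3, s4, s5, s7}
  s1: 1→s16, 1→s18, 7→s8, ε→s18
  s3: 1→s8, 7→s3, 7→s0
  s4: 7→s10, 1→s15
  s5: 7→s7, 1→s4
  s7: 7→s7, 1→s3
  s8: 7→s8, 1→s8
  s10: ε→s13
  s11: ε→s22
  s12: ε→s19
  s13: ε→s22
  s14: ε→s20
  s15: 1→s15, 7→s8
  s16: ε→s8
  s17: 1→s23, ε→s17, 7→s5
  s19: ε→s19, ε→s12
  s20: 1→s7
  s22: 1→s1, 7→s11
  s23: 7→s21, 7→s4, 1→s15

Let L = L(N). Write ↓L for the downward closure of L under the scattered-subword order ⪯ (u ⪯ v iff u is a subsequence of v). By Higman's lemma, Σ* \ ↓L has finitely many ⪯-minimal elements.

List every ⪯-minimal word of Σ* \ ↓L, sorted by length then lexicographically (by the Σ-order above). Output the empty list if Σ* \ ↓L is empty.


|Q|=25, |F|=9, |δ|=34 (10 ε).
min D↑ (10 st, q0=0, F={8}): 0:7→1,1→2 1:7→3,1→4 2:7→4,1→5 3:7→3,1→6 4:7→7,1→5 5:7→8,1→5 6:7→6,1→8 7:7→7,1→9 8:7→8,1→8 9:7→8,1→8 [Hopcroft].
'117': |S_i|=[17, 14, 5, 1] end={s8} ∉↓L; 3/3 del acc.
'7711': |S_i|=[17, 15, 11, 6, 3] end={s16,s18,s8} rej; 4/4 deletions ∈↓L.
2 obstructions.

A = [117, 7711].


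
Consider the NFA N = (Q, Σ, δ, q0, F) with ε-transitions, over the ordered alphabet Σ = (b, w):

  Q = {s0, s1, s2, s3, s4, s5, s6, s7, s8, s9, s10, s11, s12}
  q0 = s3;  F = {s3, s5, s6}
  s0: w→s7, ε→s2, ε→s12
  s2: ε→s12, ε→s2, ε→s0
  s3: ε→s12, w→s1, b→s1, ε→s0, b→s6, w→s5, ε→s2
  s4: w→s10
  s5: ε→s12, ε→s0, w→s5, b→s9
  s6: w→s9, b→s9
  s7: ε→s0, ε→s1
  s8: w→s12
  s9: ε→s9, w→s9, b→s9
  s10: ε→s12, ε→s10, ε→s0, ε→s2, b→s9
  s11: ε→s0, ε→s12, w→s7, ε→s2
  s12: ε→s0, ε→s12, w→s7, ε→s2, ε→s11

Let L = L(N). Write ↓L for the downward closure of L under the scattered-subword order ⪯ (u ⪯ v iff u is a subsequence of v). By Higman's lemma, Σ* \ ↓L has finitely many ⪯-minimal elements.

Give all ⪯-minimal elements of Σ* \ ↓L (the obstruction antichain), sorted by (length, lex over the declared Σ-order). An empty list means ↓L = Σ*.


|Q|=13, |F|=3, |δ|=40 (24 ε).
min D↑ (4 st, q0=0, F={3}): 0:b→1,w→2 1:b→3,w→3 2:b→3,w→2 3:b→3,w→3 [Hopcroft].
'bb': run [10, 3, 1] end={s9} rej; 2/2 single-dels accept.
'bw': N↓-sim [10, 3, 1] end={s9} ∉↓L; 2/2 deletions ∈↓L.
'wb': run [10, 8, 1] end={s9} — reject; 2/2 del acc.
3 minimals (antichain).

min(Σ*\↓L) = [bb, bw, wb].


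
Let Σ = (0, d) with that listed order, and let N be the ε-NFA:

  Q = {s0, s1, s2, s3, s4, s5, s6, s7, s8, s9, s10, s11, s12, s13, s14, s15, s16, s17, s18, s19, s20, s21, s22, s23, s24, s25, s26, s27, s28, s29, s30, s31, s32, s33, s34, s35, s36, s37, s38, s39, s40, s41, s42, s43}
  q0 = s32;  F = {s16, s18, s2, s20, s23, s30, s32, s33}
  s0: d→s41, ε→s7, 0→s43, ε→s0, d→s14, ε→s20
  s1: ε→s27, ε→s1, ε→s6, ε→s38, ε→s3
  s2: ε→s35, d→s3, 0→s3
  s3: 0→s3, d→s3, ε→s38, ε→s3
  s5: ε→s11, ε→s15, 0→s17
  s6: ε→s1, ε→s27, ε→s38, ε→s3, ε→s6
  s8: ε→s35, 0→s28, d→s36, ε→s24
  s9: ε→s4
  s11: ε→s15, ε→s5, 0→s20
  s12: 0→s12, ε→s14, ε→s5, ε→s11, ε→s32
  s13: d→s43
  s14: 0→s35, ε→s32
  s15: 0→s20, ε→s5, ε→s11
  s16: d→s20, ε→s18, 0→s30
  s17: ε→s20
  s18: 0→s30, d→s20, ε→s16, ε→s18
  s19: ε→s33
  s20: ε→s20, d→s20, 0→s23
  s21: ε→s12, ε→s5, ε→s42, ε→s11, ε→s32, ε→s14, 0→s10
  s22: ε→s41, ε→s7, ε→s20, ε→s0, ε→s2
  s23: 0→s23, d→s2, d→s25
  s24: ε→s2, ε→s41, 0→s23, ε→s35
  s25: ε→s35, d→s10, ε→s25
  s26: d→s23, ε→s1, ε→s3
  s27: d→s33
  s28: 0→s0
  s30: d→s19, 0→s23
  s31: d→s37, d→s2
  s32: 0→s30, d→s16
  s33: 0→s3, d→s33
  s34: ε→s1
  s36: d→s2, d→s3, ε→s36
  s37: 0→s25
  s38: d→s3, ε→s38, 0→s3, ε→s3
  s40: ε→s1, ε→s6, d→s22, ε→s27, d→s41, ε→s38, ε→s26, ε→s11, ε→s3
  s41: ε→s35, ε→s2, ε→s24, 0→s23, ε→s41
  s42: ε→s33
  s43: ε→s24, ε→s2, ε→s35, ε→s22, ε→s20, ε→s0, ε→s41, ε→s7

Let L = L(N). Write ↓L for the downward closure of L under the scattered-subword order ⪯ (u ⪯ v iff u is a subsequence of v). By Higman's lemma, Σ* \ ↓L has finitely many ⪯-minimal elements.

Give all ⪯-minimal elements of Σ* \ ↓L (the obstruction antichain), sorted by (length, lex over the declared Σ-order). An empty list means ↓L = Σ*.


|Q|=44, |F|=8, |δ|=124 (78 ε).
min D↑ (8 st, q0=0, F={7}): 0:0→1,d→2 1:0→3,d→4 2:0→1,d→5 3:0→3,d→6 4:0→7,d→4 5:0→3,d→5 6:0→7,d→7 7:0→7,d→7 [Hopcroft].
'0d0': |S_i|=[14, 10, 8, 2] end={s3,s38} rej; 3/3 del acc.
'00dd': N↓-sim [14, 10, 7, 6, 3] end={s10,s3,s38} rej; 4/4 single-dels accept.
'dd0dd': |S_i|=[14, 13, 10, 7, 6, 3] end={s10,s3,s38} rej; 5/5 single-dels accept.
3 words, ⪯-incomp.

min(Σ*\↓L) = [0d0, 00dd, dd0dd].
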